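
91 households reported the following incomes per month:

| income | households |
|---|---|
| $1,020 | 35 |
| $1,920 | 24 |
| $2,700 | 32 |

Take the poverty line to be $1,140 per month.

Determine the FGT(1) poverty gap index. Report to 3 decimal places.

Poor units: 35×$1,020 (q = 35 of N = 91).
Relative gaps: (1140−1020)/1140 = 0.1053 (×35).
Σ = 3.684211. Dividing by the full population N = 91 gives P₁ = 0.040.

0.040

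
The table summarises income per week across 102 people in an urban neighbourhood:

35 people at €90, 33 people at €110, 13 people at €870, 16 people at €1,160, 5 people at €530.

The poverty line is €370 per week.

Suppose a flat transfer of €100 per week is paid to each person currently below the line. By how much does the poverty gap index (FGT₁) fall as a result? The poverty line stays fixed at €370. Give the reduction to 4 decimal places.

0.1802

Before: below the line — 35×€90, 33×€110; poverty gap index (FGT₁) = 0.487016.
After the €100 transfer: below the line — 35×€190, 33×€210; poverty gap index (FGT₁) = 0.306836.
Reduction = 0.487016 − 0.306836 = 0.1802.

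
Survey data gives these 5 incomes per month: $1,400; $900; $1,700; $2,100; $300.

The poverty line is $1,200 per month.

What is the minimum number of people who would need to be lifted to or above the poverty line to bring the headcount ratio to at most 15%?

Currently q = 2 of N = 5 are below the line (H = 0.400).
A headcount ratio of at most 15% allows at most ⌊0.15 × 5⌋ = 0 poor people.
So at least 2 − 0 = 2 must be lifted.

2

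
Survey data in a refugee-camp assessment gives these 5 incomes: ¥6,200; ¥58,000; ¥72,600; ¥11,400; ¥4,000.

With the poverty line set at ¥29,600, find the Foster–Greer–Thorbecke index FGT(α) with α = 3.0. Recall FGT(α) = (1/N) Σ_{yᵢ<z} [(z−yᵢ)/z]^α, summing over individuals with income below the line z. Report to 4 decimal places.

0.2747

Below z: ¥4,000, ¥6,200, ¥11,400 (q = 3 of N = 5).
Relative gaps: (29600−4000)/29600 = 0.8649; (29600−6200)/29600 = 0.7905; (29600−11400)/29600 = 0.6149.
Raised to α = 3.0: 0.64691; 0.49405; 0.23246.
Sum = 1.373418; FGT(3.0) = 1.373418 / 5 = 0.2747.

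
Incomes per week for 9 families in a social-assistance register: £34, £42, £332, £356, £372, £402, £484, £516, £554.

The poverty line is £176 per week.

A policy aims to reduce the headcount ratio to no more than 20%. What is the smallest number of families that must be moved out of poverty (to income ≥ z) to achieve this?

Currently q = 2 of N = 9 are below the line (H = 0.222).
A headcount ratio of at most 20% allows at most ⌊0.20 × 9⌋ = 1 poor families.
So at least 2 − 1 = 1 must be lifted.

1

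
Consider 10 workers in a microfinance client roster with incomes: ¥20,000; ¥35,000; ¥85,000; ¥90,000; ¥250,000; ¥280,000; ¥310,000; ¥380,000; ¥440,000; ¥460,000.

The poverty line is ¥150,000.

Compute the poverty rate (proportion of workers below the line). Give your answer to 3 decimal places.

4 of the 10 workers have income below ¥150,000.
H = 4/10 = 0.400.

0.400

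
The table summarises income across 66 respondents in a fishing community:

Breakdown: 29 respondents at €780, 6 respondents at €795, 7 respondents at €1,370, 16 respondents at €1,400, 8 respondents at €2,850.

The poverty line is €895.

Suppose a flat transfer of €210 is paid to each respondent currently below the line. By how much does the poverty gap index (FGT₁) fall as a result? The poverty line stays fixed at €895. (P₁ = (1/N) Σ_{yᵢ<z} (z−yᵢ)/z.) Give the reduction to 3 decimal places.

0.067

Before: below the line — 29×€780, 6×€795; poverty gap index (FGT₁) = 0.06662.
After the €210 transfer: below the line — none; poverty gap index (FGT₁) = 0.00000.
Reduction = 0.06662 − 0.00000 = 0.067.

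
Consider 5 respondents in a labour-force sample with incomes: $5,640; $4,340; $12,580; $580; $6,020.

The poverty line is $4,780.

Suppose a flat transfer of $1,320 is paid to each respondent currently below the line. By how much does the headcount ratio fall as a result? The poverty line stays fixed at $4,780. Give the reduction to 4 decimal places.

Before: below the line — $580, $4,340; headcount ratio = 0.400000.
After the $1,320 transfer: below the line — $1,900; headcount ratio = 0.200000.
Reduction = 0.400000 − 0.200000 = 0.2000.

0.2000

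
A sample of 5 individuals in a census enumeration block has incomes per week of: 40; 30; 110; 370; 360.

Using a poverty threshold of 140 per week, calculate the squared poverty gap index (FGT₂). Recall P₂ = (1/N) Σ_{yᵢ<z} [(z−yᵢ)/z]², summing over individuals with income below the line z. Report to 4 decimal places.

0.2347

Below the line: 30, 40, 110 (q = 3 of N = 5).
Gap ratios (z−y)/z: (140−30)/140 = 0.7857; (140−40)/140 = 0.7143; (140−110)/140 = 0.2143.
Squared: 0.6173; 0.5102; 0.0459.
Sum = 1.173469; P₂ = 1.173469 / 5 = 0.2347.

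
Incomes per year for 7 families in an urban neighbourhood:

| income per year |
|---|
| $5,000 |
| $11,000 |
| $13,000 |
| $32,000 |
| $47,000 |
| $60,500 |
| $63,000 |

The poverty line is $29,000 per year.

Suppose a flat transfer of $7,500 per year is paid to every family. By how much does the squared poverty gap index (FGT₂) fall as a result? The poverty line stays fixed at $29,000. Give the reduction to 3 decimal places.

0.119

Before: below the line — $5,000, $11,000, $13,000; squared poverty gap index (FGT₂) = 0.19636.
After the $7,500 transfer: below the line — $12,500, $18,500, $20,500; squared poverty gap index (FGT₂) = 0.07725.
Reduction = 0.19636 − 0.07725 = 0.119.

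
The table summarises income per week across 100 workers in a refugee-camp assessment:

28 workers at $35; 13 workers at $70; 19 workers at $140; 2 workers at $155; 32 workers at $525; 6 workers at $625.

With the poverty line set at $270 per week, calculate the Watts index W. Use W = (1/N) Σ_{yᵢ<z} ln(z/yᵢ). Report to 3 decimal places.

0.883

Below the line: 28×$35, 13×$70, 19×$140, 2×$155 (q = 62 of N = 100).
ln(z/y) terms: ln(270/35) = 2.0431 (×28); ln(270/70) = 1.3499 (×13); ln(270/140) = 0.6568 (×19); ln(270/155) = 0.5550 (×2).
W = 88.343921 / 100 = 0.883.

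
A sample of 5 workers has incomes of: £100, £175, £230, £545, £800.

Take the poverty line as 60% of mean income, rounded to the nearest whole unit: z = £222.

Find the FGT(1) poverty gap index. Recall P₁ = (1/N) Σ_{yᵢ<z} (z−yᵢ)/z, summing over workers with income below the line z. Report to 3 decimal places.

Below z: £100, £175 (q = 2 of N = 5).
Normalized shortfalls: (222−100)/222 = 0.5495; (222−175)/222 = 0.2117.
Σ = 0.761261. Dividing by the full population N = 5 gives P₁ = 0.152.

0.152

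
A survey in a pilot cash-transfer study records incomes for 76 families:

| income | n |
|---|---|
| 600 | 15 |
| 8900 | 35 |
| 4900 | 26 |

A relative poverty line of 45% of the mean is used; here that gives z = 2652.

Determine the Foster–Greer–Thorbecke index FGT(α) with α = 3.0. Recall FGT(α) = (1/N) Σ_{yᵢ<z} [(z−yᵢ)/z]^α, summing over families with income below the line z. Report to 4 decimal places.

0.0914

Below z: 15×600 (q = 15 of N = 76).
Normalized shortfalls: (2652−600)/2652 = 0.7738 (×15).
Raised to α = 3.0: 0.46325 (×15).
Sum = 6.948687; FGT(3.0) = 6.948687 / 76 = 0.0914.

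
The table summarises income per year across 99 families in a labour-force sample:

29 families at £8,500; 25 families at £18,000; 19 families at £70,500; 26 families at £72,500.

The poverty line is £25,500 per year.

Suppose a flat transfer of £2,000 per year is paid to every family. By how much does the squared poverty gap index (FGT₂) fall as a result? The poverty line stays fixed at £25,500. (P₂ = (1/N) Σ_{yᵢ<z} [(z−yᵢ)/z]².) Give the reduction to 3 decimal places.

Before: below the line — 29×£8,500, 25×£18,000; squared poverty gap index (FGT₂) = 0.15204.
After the £2,000 transfer: below the line — 29×£10,500, 25×£20,000; squared poverty gap index (FGT₂) = 0.11311.
Reduction = 0.15204 − 0.11311 = 0.039.

0.039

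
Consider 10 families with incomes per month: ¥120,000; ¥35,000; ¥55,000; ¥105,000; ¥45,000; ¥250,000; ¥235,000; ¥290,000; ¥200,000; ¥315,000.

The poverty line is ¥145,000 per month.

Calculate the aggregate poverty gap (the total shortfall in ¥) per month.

Incomes under z: ¥35,000, ¥45,000, ¥55,000, ¥105,000, ¥120,000 (q = 5 of N = 10).
Individual gaps: 145000−35000 = 110000; 145000−45000 = 100000; 145000−55000 = 90000; 145000−105000 = 40000; 145000−120000 = 25000.
Aggregate gap = ¥365,000.

¥365,000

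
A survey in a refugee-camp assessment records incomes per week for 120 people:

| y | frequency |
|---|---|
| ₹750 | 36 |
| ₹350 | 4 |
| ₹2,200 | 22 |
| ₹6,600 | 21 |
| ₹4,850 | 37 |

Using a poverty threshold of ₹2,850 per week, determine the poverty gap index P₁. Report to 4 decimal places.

Incomes under z: 4×₹350, 36×₹750, 22×₹2,200 (q = 62 of N = 120).
Normalized shortfalls: (2850−350)/2850 = 0.8772 (×4); (2850−750)/2850 = 0.7368 (×36); (2850−2200)/2850 = 0.2281 (×22).
Sum of shortfalls = 35.052632; P₁ averages over all N: 35.052632 / 120 = 0.2921.

0.2921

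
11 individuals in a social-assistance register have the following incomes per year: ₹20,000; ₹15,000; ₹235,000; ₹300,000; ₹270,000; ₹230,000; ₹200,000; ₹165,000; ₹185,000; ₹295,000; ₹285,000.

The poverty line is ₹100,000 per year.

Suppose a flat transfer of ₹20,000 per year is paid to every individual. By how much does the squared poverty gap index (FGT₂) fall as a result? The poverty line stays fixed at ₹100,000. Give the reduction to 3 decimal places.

0.053

Before: below the line — ₹15,000, ₹20,000; squared poverty gap index (FGT₂) = 0.12386.
After the ₹20,000 transfer: below the line — ₹35,000, ₹40,000; squared poverty gap index (FGT₂) = 0.07114.
Reduction = 0.12386 − 0.07114 = 0.053.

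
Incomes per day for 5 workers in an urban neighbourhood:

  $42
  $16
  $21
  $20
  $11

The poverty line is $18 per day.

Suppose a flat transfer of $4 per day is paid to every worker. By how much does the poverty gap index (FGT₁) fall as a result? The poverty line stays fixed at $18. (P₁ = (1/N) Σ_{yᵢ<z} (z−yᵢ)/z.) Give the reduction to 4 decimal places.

Before: below the line — $11, $16; poverty gap index (FGT₁) = 0.100000.
After the $4 transfer: below the line — $15; poverty gap index (FGT₁) = 0.033333.
Reduction = 0.100000 − 0.033333 = 0.0667.

0.0667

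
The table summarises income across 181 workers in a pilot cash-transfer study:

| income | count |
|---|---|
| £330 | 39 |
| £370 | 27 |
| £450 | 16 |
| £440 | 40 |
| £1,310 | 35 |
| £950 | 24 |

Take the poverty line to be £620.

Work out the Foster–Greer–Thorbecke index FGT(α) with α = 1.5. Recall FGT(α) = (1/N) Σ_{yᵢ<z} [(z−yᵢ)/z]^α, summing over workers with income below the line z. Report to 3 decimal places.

0.154

Poor units: 39×£330, 27×£370, 40×£440, 16×£450 (q = 122 of N = 181).
Gap ratios (z−y)/z: (620−330)/620 = 0.4677 (×39); (620−370)/620 = 0.4032 (×27); (620−440)/620 = 0.2903 (×40); (620−450)/620 = 0.2742 (×16).
Raised to α = 1.5: 0.31990 (×39); 0.25605 (×27); 0.15643 (×40); 0.14358 (×16).
Sum = 27.943730; FGT(1.5) = 27.943730 / 181 = 0.154.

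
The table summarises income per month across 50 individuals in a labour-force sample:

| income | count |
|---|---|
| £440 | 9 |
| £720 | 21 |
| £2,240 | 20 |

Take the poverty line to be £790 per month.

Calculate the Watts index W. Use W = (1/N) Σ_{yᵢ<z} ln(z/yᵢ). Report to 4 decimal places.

Below z: 9×£440, 21×£720 (q = 30 of N = 50).
Log shortfalls: ln(790/440) = 0.5853 (×9); ln(790/720) = 0.0928 (×21).
W = 7.215740 / 50 = 0.1443.

0.1443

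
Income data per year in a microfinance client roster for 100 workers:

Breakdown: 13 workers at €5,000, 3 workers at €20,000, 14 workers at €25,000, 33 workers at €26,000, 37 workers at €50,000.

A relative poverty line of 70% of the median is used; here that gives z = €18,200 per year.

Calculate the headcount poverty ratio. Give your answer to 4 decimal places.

13 of the 100 workers have income below €18,200.
H = 13/100 = 0.1300.

0.1300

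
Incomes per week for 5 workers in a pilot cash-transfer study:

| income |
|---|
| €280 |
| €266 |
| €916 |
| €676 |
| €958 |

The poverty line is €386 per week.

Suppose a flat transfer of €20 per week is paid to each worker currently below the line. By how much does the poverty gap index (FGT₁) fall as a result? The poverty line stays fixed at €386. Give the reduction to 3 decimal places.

0.021

Before: below the line — €266, €280; poverty gap index (FGT₁) = 0.11710.
After the €20 transfer: below the line — €286, €300; poverty gap index (FGT₁) = 0.09637.
Reduction = 0.11710 − 0.09637 = 0.021.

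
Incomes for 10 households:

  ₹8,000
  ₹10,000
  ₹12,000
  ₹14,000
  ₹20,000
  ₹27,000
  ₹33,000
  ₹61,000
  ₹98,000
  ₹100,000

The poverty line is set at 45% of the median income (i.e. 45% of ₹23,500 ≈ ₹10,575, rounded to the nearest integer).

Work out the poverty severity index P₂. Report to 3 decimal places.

Incomes under z: ₹8,000, ₹10,000 (q = 2 of N = 10).
Gap ratios (z−y)/z: (10575−8000)/10575 = 0.2435; (10575−10000)/10575 = 0.0544.
Squared: 0.0593; 0.0030.
Sum = 0.062248; P₂ = 0.062248 / 10 = 0.006.

0.006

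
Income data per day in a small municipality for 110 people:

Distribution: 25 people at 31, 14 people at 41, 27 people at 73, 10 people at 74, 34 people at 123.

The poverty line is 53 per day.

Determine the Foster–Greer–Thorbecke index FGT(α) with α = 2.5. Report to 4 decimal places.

0.0283

Below z: 25×31, 14×41 (q = 39 of N = 110).
Gap ratios (z−y)/z: (53−31)/53 = 0.4151 (×25); (53−41)/53 = 0.2264 (×14).
Raised to α = 2.5: 0.11101 (×25); 0.02439 (×14).
Sum = 3.116782; FGT(2.5) = 3.116782 / 110 = 0.0283.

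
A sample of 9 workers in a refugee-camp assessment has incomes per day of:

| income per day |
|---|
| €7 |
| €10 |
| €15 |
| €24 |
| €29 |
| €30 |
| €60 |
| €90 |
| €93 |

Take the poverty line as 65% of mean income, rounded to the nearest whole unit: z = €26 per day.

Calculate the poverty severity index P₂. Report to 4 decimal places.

0.1220

Below the line: €7, €10, €15, €24 (q = 4 of N = 9).
Shortfall ratios: (26−7)/26 = 0.7308; (26−10)/26 = 0.6154; (26−15)/26 = 0.4231; (26−24)/26 = 0.0769.
Squared: 0.5340; 0.3787; 0.1790; 0.0059.
Sum = 1.097633; P₂ = 1.097633 / 9 = 0.1220.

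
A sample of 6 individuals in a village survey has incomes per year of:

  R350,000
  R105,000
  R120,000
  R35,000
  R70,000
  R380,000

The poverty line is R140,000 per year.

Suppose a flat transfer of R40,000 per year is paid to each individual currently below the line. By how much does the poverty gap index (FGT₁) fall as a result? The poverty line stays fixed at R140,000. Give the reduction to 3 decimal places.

Before: below the line — R35,000, R70,000, R105,000, R120,000; poverty gap index (FGT₁) = 0.27381.
After the R40,000 transfer: below the line — R75,000, R110,000; poverty gap index (FGT₁) = 0.11310.
Reduction = 0.27381 − 0.11310 = 0.161.

0.161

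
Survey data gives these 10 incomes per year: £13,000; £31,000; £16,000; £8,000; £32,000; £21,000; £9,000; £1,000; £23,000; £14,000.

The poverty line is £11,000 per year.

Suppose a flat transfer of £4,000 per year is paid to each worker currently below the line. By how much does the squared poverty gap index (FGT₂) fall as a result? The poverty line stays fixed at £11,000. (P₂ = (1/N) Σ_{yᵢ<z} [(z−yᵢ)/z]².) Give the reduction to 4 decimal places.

Before: below the line — £1,000, £8,000, £9,000; squared poverty gap index (FGT₂) = 0.093388.
After the £4,000 transfer: below the line — £5,000; squared poverty gap index (FGT₂) = 0.029752.
Reduction = 0.093388 − 0.029752 = 0.0636.

0.0636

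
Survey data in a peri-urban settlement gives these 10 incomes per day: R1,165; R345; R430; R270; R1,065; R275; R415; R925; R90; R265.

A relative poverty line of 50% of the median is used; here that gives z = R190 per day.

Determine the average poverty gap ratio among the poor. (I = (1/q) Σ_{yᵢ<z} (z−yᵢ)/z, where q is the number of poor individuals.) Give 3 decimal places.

0.526

Below the line: R90 (q = 1 of N = 10).
Shortfall ratios (z−y)/z: 0.5263; sum = 0.526316.
I averages over the q = 1 poor units only: 0.526316 / 1 = 0.526.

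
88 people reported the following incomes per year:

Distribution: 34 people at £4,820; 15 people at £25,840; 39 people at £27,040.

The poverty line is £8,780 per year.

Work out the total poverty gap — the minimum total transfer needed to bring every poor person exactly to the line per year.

Below z: 34×£4,820 (q = 34 of N = 88).
Individual gaps: 34×(8780−4820) = 134640.
Aggregate gap = £134,640.

£134,640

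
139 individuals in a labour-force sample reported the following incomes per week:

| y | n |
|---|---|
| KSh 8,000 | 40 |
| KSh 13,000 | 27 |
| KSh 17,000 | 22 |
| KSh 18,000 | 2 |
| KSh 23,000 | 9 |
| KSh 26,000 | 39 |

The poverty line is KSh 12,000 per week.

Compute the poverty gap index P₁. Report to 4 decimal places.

0.0959

Below the line: 40×KSh 8,000 (q = 40 of N = 139).
Gap ratios (z−y)/z: (12000−8000)/12000 = 0.3333 (×40).
Sum of shortfalls = 13.333333; P₁ averages over all N: 13.333333 / 139 = 0.0959.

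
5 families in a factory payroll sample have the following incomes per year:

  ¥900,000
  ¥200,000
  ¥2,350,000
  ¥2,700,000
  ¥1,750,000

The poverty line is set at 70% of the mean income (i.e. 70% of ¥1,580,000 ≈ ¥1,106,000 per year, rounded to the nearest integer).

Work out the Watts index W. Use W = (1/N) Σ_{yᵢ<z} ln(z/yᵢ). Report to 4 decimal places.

0.3833

Below the line: ¥200,000, ¥900,000 (q = 2 of N = 5).
ln(z/y) terms: ln(1106000/200000) = 1.7102; ln(1106000/900000) = 0.2061.
W = 1.916298 / 5 = 0.3833.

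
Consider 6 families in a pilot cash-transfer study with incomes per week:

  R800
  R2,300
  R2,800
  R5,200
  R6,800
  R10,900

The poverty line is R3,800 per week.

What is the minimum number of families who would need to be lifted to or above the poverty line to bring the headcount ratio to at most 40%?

1

3 of the 6 families are poor, so H = 3/6 = 0.500.
A headcount ratio of at most 40% allows at most ⌊0.40 × 6⌋ = 2 poor families.
So at least 3 − 2 = 1 must be lifted.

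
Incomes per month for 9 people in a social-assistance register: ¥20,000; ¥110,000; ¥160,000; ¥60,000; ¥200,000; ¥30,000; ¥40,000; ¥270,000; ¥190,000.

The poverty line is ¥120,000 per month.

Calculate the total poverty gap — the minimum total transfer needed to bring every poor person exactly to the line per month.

Below the line: ¥20,000, ¥30,000, ¥40,000, ¥60,000, ¥110,000 (q = 5 of N = 9).
Individual gaps: 120000−20000 = 100000; 120000−30000 = 90000; 120000−40000 = 80000; 120000−60000 = 60000; 120000−110000 = 10000.
Aggregate gap = ¥340,000.

¥340,000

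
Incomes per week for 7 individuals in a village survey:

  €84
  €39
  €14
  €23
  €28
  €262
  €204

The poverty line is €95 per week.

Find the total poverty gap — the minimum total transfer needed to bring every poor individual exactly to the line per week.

Poor units: €14, €23, €28, €39, €84 (q = 5 of N = 7).
Individual gaps: 95−14 = 81; 95−23 = 72; 95−28 = 67; 95−39 = 56; 95−84 = 11.
Aggregate gap = €287.

€287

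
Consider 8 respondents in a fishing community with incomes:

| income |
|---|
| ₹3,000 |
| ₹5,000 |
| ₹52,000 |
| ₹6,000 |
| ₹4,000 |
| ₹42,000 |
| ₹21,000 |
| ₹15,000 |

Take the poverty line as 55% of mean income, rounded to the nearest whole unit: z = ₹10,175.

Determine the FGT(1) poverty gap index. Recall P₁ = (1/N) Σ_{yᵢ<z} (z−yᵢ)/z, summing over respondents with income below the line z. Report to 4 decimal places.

0.2789

Below the line: ₹3,000, ₹4,000, ₹5,000, ₹6,000 (q = 4 of N = 8).
Relative gaps: (10175−3000)/10175 = 0.7052; (10175−4000)/10175 = 0.6069; (10175−5000)/10175 = 0.5086; (10175−6000)/10175 = 0.4103.
Sum of shortfalls = 2.230958; P₁ averages over all N: 2.230958 / 8 = 0.2789.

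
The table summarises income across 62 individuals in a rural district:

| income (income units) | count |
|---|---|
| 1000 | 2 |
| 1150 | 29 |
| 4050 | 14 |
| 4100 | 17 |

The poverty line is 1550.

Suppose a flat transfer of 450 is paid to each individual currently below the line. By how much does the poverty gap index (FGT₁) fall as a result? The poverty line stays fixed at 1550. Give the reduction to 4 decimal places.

0.1301

Before: below the line — 2×1000, 29×1150; poverty gap index (FGT₁) = 0.132154.
After the 450 transfer: below the line — 2×1450; poverty gap index (FGT₁) = 0.002081.
Reduction = 0.132154 − 0.002081 = 0.1301.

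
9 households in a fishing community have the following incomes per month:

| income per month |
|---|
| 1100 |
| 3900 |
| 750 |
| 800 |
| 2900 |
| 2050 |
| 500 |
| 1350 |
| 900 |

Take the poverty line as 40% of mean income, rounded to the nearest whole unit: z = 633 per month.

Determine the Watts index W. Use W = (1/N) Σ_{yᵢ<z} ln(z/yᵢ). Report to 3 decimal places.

Incomes under z: 500 (q = 1 of N = 9).
Log shortfalls: ln(633/500) = 0.2359.
W = 0.235862 / 9 = 0.026.

0.026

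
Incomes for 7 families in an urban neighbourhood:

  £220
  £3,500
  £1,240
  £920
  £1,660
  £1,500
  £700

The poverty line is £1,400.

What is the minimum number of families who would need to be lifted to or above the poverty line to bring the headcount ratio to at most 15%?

4 of the 7 families are poor, so H = 4/7 = 0.571.
A headcount ratio of at most 15% allows at most ⌊0.15 × 7⌋ = 1 poor families.
So at least 4 − 1 = 3 must be lifted.

3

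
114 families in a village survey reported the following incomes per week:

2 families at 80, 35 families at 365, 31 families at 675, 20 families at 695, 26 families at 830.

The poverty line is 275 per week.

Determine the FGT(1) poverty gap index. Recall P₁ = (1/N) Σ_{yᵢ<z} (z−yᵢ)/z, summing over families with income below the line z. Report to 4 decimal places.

Below z: 2×80 (q = 2 of N = 114).
Shortfall ratios: (275−80)/275 = 0.7091 (×2).
Σ = 1.418182. Dividing by the full population N = 114 gives P₁ = 0.0124.

0.0124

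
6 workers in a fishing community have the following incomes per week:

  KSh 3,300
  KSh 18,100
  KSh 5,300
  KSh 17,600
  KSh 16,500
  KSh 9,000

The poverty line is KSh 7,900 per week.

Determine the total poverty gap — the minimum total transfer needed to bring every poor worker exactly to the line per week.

Below the line: KSh 3,300, KSh 5,300 (q = 2 of N = 6).
Individual gaps: 7900−3300 = 4600; 7900−5300 = 2600.
Aggregate gap = KSh 7,200.

KSh 7,200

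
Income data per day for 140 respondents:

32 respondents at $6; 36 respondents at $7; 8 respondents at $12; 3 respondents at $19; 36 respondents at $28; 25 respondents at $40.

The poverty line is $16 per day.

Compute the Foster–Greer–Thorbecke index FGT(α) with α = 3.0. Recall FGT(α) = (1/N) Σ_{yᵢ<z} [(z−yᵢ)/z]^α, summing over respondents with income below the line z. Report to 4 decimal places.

Poor units: 32×$6, 36×$7, 8×$12 (q = 76 of N = 140).
Relative gaps: (16−6)/16 = 0.6250 (×32); (16−7)/16 = 0.5625 (×36); (16−12)/16 = 0.2500 (×8).
Raised to α = 3.0: 0.24414 (×32); 0.17798 (×36); 0.01562 (×8).
Sum = 14.344727; FGT(3.0) = 14.344727 / 140 = 0.1025.

0.1025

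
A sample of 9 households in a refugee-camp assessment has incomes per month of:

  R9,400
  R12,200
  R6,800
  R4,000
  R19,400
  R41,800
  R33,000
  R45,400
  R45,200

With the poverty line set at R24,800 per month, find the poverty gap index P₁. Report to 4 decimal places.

0.3235

Poor units: R4,000, R6,800, R9,400, R12,200, R19,400 (q = 5 of N = 9).
Relative gaps: (24800−4000)/24800 = 0.8387; (24800−6800)/24800 = 0.7258; (24800−9400)/24800 = 0.6210; (24800−12200)/24800 = 0.5081; (24800−19400)/24800 = 0.2177.
Σ = 2.911290. Dividing by the full population N = 9 gives P₁ = 0.3235.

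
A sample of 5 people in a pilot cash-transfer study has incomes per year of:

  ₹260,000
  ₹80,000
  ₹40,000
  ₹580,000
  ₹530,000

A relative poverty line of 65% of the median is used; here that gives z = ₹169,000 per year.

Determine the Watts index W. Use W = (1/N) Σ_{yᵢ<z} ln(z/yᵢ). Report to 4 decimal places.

0.4378

Poor units: ₹40,000, ₹80,000 (q = 2 of N = 5).
Log gaps: ln(169000/40000) = 1.4410; ln(169000/80000) = 0.7479.
W = 2.188891 / 5 = 0.4378.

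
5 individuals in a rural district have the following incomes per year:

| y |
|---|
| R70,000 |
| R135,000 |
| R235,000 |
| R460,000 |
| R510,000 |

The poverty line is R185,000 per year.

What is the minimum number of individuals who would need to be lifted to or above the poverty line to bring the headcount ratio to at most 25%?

1

2 of the 5 individuals are poor, so H = 2/5 = 0.400.
A headcount ratio of at most 25% allows at most ⌊0.25 × 5⌋ = 1 poor individuals.
So at least 2 − 1 = 1 must be lifted.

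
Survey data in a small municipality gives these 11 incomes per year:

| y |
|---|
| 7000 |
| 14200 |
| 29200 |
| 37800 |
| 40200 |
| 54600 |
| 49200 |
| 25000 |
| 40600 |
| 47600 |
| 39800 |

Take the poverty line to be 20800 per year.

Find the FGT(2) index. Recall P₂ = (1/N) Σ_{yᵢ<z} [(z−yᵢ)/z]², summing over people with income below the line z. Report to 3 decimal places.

0.049

Poor units: 7000, 14200 (q = 2 of N = 11).
Shortfall ratios: (20800−7000)/20800 = 0.6635; (20800−14200)/20800 = 0.3173.
Squared: 0.4402; 0.1007.
Sum = 0.540865; P₂ = 0.540865 / 11 = 0.049.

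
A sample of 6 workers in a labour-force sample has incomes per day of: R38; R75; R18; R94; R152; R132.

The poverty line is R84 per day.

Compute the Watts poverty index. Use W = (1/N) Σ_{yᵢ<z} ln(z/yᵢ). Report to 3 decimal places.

0.408

Incomes under z: R18, R38, R75 (q = 3 of N = 6).
Log shortfalls: ln(84/18) = 1.5404; ln(84/38) = 0.7932; ln(84/75) = 0.1133.
W = 2.447004 / 6 = 0.408.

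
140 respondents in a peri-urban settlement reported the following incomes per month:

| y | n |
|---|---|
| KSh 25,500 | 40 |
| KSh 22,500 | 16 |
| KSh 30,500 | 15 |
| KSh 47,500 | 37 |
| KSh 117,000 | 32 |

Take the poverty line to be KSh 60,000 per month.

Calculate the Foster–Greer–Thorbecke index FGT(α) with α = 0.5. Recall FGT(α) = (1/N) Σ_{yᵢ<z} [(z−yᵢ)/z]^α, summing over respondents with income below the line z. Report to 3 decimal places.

Incomes under z: 16×KSh 22,500, 40×KSh 25,500, 15×KSh 30,500, 37×KSh 47,500 (q = 108 of N = 140).
Shortfall ratios: (60000−22500)/60000 = 0.6250 (×16); (60000−25500)/60000 = 0.5750 (×40); (60000−30500)/60000 = 0.4917 (×15); (60000−47500)/60000 = 0.2083 (×37).
Raised to α = 0.5: 0.79057 (×16); 0.75829 (×40); 0.70119 (×15); 0.45644 (×37).
Sum = 70.386567; FGT(0.5) = 70.386567 / 140 = 0.503.

0.503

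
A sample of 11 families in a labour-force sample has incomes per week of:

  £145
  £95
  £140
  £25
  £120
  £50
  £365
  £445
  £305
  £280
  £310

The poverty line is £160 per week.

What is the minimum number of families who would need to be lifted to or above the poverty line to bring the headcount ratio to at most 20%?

4

6 of the 11 families are poor, so H = 6/11 = 0.545.
A headcount ratio of at most 20% allows at most ⌊0.20 × 11⌋ = 2 poor families.
So at least 6 − 2 = 4 must be lifted.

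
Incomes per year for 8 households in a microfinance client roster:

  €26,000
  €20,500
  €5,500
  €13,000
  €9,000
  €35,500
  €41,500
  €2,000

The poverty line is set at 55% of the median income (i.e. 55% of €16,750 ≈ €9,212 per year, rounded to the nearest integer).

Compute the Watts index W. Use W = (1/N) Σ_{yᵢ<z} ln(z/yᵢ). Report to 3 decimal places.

Incomes under z: €2,000, €5,500, €9,000 (q = 3 of N = 8).
Log gaps: ln(9212/2000) = 1.5274; ln(9212/5500) = 0.5158; ln(9212/9000) = 0.0233.
W = 2.066401 / 8 = 0.258.

0.258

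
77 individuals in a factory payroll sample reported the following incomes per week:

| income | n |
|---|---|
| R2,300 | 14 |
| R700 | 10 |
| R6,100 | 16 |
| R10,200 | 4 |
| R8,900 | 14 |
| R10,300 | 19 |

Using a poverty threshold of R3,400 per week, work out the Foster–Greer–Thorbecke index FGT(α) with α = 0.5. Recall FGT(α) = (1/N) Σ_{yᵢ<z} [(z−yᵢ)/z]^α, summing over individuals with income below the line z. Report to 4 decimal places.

Poor units: 10×R700, 14×R2,300 (q = 24 of N = 77).
Gap ratios (z−y)/z: (3400−700)/3400 = 0.7941 (×10); (3400−2300)/3400 = 0.3235 (×14).
Raised to α = 0.5: 0.89113 (×10); 0.56880 (×14).
Sum = 16.874478; FGT(0.5) = 16.874478 / 77 = 0.2191.

0.2191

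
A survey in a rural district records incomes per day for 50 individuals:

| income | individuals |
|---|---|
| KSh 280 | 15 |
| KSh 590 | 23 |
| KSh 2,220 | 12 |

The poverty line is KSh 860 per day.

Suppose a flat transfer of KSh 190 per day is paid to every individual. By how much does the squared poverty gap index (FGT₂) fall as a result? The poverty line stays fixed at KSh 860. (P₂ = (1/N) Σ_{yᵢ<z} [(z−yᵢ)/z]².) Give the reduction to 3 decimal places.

Before: below the line — 15×KSh 280, 23×KSh 590; squared poverty gap index (FGT₂) = 0.18179.
After the KSh 190 transfer: below the line — 15×KSh 470, 23×KSh 780; squared poverty gap index (FGT₂) = 0.06568.
Reduction = 0.18179 − 0.06568 = 0.116.

0.116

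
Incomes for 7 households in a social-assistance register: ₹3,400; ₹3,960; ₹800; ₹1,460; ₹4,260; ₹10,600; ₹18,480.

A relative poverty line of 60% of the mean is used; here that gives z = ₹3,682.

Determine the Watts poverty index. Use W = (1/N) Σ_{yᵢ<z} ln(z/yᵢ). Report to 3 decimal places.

Below the line: ₹800, ₹1,460, ₹3,400 (q = 3 of N = 7).
ln(z/y) terms: ln(3682/800) = 1.5266; ln(3682/1460) = 0.9250; ln(3682/3400) = 0.0797.
W = 2.531300 / 7 = 0.362.

0.362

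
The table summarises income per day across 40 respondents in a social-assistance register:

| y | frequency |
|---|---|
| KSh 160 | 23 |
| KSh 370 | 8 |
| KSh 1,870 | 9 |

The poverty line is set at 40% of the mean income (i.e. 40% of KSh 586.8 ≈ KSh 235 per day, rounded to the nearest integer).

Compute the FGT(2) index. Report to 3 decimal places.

Poor units: 23×KSh 160 (q = 23 of N = 40).
Relative gaps: (235−160)/235 = 0.3191 (×23).
Squared: 0.1019 (×23).
Sum = 2.342689; P₂ = 2.342689 / 40 = 0.059.

0.059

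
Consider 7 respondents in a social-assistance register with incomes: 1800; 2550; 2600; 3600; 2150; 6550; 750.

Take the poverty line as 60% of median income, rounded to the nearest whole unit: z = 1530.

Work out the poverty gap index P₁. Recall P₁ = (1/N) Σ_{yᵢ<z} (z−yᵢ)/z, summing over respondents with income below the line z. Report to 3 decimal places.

0.073

Below the line: 750 (q = 1 of N = 7).
Normalized shortfalls: (1530−750)/1530 = 0.5098.
Sum of shortfalls = 0.509804; P₁ averages over all N: 0.509804 / 7 = 0.073.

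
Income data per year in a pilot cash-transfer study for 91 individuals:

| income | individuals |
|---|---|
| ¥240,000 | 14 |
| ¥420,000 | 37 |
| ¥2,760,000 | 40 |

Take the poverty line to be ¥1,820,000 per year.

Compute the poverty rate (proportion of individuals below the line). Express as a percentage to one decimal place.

51 of the 91 individuals have income below ¥1,820,000.
H = 51/91 = 56.0%.

56.0%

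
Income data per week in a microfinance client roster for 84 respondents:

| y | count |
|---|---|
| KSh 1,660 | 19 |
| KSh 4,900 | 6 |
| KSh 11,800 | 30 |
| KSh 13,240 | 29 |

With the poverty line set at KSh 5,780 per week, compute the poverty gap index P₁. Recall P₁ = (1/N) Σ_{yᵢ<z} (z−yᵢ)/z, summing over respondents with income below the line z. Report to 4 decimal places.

0.1721

Below z: 19×KSh 1,660, 6×KSh 4,900 (q = 25 of N = 84).
Gap ratios (z−y)/z: (5780−1660)/5780 = 0.7128 (×19); (5780−4900)/5780 = 0.1522 (×6).
Σ = 14.456747. Dividing by the full population N = 84 gives P₁ = 0.1721.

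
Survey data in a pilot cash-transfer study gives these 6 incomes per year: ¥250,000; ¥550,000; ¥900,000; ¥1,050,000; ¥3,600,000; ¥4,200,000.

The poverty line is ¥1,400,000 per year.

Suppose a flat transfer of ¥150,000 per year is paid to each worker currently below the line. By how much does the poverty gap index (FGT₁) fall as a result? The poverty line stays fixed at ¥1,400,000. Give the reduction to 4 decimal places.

0.0714

Before: below the line — ¥250,000, ¥550,000, ¥900,000, ¥1,050,000; poverty gap index (FGT₁) = 0.339286.
After the ¥150,000 transfer: below the line — ¥400,000, ¥700,000, ¥1,050,000, ¥1,200,000; poverty gap index (FGT₁) = 0.267857.
Reduction = 0.339286 − 0.267857 = 0.0714.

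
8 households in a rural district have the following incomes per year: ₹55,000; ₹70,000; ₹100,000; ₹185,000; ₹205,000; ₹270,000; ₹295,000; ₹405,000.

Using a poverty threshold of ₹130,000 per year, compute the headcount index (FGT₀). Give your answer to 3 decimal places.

0.375

3 of the 8 households have income below ₹130,000.
H = 3/8 = 0.375.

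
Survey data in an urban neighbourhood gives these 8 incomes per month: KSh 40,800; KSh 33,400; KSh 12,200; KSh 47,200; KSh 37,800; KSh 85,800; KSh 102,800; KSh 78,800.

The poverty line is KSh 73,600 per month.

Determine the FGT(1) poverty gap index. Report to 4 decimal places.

Below the line: KSh 12,200, KSh 33,400, KSh 37,800, KSh 40,800, KSh 47,200 (q = 5 of N = 8).
Normalized shortfalls: (73600−12200)/73600 = 0.8342; (73600−33400)/73600 = 0.5462; (73600−37800)/73600 = 0.4864; (73600−40800)/73600 = 0.4457; (73600−47200)/73600 = 0.3587.
Sum of shortfalls = 2.671196; P₁ averages over all N: 2.671196 / 8 = 0.3339.

0.3339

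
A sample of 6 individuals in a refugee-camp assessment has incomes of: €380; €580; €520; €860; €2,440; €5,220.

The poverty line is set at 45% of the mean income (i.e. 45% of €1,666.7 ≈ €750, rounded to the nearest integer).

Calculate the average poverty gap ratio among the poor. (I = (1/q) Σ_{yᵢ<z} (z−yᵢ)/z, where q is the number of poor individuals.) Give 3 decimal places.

Below the line: €380, €520, €580 (q = 3 of N = 6).
Shortfall ratios (z−y)/z: 0.4933, 0.3067, 0.2267; sum = 1.026667.
The income-gap ratio divides by q (the poor only): 1.026667 / 3 = 0.342.

0.342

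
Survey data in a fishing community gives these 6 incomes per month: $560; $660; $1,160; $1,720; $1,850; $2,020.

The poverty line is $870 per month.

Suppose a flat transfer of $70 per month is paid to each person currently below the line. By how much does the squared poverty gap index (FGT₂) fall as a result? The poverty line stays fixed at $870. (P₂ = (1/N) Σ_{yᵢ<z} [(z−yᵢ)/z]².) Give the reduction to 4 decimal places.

0.0139

Before: below the line — $560, $660; squared poverty gap index (FGT₂) = 0.030872.
After the $70 transfer: below the line — $630, $730; squared poverty gap index (FGT₂) = 0.016999.
Reduction = 0.030872 − 0.016999 = 0.0139.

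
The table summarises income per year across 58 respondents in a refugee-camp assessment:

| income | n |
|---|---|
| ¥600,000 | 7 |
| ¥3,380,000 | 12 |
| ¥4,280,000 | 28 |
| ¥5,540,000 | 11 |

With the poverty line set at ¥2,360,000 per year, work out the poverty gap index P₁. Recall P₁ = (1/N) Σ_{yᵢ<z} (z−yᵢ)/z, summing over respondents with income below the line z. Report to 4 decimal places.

0.0900

Poor units: 7×¥600,000 (q = 7 of N = 58).
Normalized shortfalls: (2360000−600000)/2360000 = 0.7458 (×7).
Σ = 5.220339. Dividing by the full population N = 58 gives P₁ = 0.0900.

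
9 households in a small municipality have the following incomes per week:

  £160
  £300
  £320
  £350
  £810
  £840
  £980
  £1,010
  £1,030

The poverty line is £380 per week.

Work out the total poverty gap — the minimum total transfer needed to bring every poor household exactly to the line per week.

Below the line: £160, £300, £320, £350 (q = 4 of N = 9).
Individual gaps: 380−160 = 220; 380−300 = 80; 380−320 = 60; 380−350 = 30.
Aggregate gap = £390.

£390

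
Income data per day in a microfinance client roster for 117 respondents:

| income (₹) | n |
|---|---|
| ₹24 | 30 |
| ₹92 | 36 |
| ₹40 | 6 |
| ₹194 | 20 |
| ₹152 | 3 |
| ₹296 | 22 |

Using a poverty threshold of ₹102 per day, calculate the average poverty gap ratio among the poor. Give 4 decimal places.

Poor units: 30×₹24, 6×₹40, 36×₹92 (q = 72 of N = 117).
Relative gaps: 0.7647 (×30), 0.6078 (×6), 0.0980 (×36); sum = 30.117647.
The income-gap ratio divides by q (the poor only): 30.117647 / 72 = 0.4183.

0.4183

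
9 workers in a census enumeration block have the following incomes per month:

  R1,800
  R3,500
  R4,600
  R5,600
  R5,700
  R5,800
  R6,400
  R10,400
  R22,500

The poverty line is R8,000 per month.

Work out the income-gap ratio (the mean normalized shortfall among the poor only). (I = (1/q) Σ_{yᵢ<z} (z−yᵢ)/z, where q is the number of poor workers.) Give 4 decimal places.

Below the line: R1,800, R3,500, R4,600, R5,600, R5,700, R5,800, R6,400 (q = 7 of N = 9).
Relative gaps: 0.7750, 0.5625, 0.4250, 0.3000, 0.2875, 0.2750, 0.2000; sum = 2.825000.
I averages over the q = 7 poor units only: 2.825000 / 7 = 0.4036.

0.4036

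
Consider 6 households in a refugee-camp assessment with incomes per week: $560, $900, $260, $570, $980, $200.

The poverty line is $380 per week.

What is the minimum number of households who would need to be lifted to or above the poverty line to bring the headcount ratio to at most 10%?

2

Currently q = 2 of N = 6 are below the line (H = 0.333).
A headcount ratio of at most 10% allows at most ⌊0.10 × 6⌋ = 0 poor households.
So at least 2 − 0 = 2 must be lifted.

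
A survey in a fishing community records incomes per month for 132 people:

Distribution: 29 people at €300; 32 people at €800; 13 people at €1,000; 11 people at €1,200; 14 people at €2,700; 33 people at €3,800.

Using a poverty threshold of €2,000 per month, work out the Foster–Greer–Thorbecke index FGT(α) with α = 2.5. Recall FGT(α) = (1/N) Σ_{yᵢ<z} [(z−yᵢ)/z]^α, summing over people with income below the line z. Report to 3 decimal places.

Below the line: 29×€300, 32×€800, 13×€1,000, 11×€1,200 (q = 85 of N = 132).
Shortfall ratios: (2000−300)/2000 = 0.8500 (×29); (2000−800)/2000 = 0.6000 (×32); (2000−1000)/2000 = 0.5000 (×13); (2000−1200)/2000 = 0.4000 (×11).
Raised to α = 2.5: 0.66611 (×29); 0.27885 (×32); 0.17678 (×13); 0.10119 (×11).
Sum = 31.651823; FGT(2.5) = 31.651823 / 132 = 0.240.

0.240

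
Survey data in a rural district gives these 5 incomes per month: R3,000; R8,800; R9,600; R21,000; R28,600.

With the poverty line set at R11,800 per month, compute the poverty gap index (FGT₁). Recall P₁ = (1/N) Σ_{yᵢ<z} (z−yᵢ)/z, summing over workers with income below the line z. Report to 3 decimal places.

0.237

Below z: R3,000, R8,800, R9,600 (q = 3 of N = 5).
Normalized shortfalls: (11800−3000)/11800 = 0.7458; (11800−8800)/11800 = 0.2542; (11800−9600)/11800 = 0.1864.
Sum of shortfalls = 1.186441; P₁ averages over all N: 1.186441 / 5 = 0.237.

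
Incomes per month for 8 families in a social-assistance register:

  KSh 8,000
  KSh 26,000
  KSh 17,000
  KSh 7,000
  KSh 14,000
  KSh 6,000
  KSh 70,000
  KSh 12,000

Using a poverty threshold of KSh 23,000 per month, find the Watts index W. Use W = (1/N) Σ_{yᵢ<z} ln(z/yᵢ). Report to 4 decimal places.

0.6298

Below z: KSh 6,000, KSh 7,000, KSh 8,000, KSh 12,000, KSh 14,000, KSh 17,000 (q = 6 of N = 8).
ln(z/y) terms: ln(23000/6000) = 1.3437; ln(23000/7000) = 1.1896; ln(23000/8000) = 1.0561; ln(23000/12000) = 0.6506; ln(23000/14000) = 0.4964; ln(23000/17000) = 0.3023.
W = 5.038677 / 8 = 0.6298.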